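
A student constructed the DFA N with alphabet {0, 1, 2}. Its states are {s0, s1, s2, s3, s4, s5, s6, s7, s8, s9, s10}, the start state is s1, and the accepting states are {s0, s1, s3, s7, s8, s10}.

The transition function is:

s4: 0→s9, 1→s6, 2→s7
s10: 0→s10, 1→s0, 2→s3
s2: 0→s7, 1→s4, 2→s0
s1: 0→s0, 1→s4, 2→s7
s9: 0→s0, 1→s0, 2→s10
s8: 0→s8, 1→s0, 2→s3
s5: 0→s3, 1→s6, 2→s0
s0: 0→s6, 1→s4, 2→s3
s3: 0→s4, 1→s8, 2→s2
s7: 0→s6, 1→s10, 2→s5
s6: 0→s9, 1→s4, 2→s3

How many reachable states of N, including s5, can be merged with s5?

2

All states are reachable from the start state.
Start with accepting vs non-accepting: {s0,s1,s3,s7,s8,s10} | {s2,s4,s5,s6,s9}.
Split {s0,s1,s3,s7,s8,s10} by δ(·,0) → {s0,s3,s7} and {s1,s8,s10}.
On input 1, block {s0,s3,s7} splits into {s3,s7} and {s0}.
On input 0, block {s2,s4,s5,s6,s9} splits into {s2,s5} and {s4,s6} and {s9}.
Refine {s1,s8,s10} on symbol 0: members go to different blocks, giving {s8,s10} and {s1}.
Stable partition: {s3,s7} | {s2,s5} | {s8,s10} | {s0} | {s4,s6} | {s9} | {s1} — 7 equivalence classes.
The equivalence class containing s5 is {s2,s5}, of size 2.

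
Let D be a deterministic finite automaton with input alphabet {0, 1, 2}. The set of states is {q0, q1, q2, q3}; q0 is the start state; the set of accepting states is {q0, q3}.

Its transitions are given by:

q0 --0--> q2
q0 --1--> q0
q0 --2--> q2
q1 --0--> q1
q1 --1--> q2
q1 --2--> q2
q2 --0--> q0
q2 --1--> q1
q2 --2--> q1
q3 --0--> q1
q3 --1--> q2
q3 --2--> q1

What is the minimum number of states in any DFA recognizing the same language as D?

Reachable states from the start: {q0,q1,q2}. Unreachable: {q3} — drop them.
P0 = {q0} | {q1,q2}.
Refine {q1,q2} on symbol 0: members go to different blocks, giving {q1} and {q2}.
No further refinement is possible. Final partition (3 blocks): {q0} | {q1} | {q2}.

3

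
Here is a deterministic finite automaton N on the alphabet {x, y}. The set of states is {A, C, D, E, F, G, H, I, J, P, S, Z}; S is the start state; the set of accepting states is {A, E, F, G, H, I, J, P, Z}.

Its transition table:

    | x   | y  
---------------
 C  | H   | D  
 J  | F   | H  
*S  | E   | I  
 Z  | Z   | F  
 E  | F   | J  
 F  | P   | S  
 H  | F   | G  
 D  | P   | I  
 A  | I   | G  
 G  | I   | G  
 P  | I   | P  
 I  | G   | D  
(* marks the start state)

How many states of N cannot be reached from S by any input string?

3

Starting at S and following transitions, the reachable set is {D, E, F, G, H, I, J, P, S}. That leaves A, C, Z unreachable — 3 in total.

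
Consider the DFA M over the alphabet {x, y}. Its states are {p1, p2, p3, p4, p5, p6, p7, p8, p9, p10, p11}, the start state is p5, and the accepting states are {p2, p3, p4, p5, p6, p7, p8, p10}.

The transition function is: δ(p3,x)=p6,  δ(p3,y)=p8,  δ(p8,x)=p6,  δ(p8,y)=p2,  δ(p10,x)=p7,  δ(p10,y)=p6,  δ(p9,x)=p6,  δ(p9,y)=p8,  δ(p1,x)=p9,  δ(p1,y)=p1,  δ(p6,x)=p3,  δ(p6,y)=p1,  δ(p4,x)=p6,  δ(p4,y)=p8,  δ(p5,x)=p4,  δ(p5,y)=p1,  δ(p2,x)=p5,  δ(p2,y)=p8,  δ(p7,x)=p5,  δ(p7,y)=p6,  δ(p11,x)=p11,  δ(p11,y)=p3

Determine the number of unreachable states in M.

3

Starting at p5 and following transitions, the reachable set is {p1, p2, p3, p4, p5, p6, p8, p9}. That leaves p7, p10, p11 unreachable — 3 in total.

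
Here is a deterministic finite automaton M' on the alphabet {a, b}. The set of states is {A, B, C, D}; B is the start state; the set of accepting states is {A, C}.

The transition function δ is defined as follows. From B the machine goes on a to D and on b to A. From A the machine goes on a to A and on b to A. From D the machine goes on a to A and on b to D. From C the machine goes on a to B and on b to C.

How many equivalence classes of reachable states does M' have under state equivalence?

3

Reachable states from the start: {A,B,D}. Unreachable: {C} — drop them.
Initial partition by acceptance: {A} | {B,D}.
Split {B,D} by δ(·,a) → {B} and {D}.
Stable partition: {A} | {B} | {D} — 3 equivalence classes.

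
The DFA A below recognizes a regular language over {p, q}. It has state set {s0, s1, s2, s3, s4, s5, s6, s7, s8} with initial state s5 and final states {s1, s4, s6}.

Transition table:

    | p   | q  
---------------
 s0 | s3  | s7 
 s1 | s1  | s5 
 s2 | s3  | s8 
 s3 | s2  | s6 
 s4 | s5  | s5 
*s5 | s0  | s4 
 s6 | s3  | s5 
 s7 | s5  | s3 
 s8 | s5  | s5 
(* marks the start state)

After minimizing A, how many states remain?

4

Reachable states from the start: {s0,s2,s3,s4,s5,s6,s7,s8}. Unreachable: {s1} — drop them.
Initial partition by acceptance: {s4,s6} | {s0,s2,s3,s5,s7,s8}.
Split {s0,s2,s3,s5,s7,s8} by δ(·,q) → {s0,s2,s7,s8} and {s3,s5}.
On input q, block {s0,s2,s7,s8} splits into {s0,s2} and {s7,s8}.
The partition is now stable with 4 blocks: {s4,s6} | {s0,s2} | {s3,s5} | {s7,s8}.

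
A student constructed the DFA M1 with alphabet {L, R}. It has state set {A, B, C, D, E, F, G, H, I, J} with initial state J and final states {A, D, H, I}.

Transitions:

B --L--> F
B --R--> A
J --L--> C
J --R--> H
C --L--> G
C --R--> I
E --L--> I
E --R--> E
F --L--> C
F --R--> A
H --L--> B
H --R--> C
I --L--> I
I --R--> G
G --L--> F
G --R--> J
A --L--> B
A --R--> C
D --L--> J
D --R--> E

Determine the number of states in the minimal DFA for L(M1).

6

First remove the unreachable states {D,E}; 8 states remain.
Start with accepting vs non-accepting: {A,H,I} | {B,C,F,G,J}.
Refine {A,H,I} on symbol L: members go to different blocks, giving {A,H} and {I}.
Refine {B,C,F,G,J} on symbol R: members go to different blocks, giving {B,F,J} and {C} and {G}.
Refine {B,F,J} on symbol L: members go to different blocks, giving {F,J} and {B}.
The partition is now stable with 6 blocks: {A,H} | {F,J} | {I} | {C} | {G} | {B}.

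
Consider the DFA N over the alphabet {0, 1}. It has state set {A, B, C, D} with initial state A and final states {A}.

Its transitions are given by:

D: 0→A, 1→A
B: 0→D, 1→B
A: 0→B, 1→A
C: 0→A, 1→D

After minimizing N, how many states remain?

States {C} cannot be reached from the start state, so discard them.
P0 = {A} | {B,D}.
Refine {B,D} on symbol 0: members go to different blocks, giving {B} and {D}.
No further refinement is possible. Final partition (3 blocks): {A} | {B} | {D}.

3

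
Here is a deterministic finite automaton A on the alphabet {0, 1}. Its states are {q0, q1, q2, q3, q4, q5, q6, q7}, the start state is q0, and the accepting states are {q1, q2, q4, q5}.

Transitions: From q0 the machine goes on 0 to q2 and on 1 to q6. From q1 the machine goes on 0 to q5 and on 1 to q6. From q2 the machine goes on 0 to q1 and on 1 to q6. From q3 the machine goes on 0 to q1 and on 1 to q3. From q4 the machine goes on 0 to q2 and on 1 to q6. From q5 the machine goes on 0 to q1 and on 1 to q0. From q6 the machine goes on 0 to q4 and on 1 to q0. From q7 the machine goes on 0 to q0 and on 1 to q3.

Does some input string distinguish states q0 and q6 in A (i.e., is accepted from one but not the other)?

First remove the unreachable states {q3,q7}; 6 states remain.
P0 = {q1,q2,q4,q5} | {q0,q6}.
The partition is now stable with 2 blocks: {q1,q2,q4,q5} | {q0,q6}.
q0 and q6 lie in the same block of the stable partition, so they are equivalent — no string distinguishes them.

No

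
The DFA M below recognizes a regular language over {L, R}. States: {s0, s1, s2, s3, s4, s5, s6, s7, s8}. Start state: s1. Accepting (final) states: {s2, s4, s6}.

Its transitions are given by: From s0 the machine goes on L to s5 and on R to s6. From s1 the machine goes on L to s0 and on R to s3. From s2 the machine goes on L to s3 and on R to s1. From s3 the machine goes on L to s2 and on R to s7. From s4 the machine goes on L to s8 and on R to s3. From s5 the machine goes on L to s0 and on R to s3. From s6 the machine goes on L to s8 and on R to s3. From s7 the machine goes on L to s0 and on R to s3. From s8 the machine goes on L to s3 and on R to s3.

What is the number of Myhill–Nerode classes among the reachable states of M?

States {s4} cannot be reached from the start state, so discard them.
Initial partition by acceptance: {s2,s6} | {s0,s1,s3,s5,s7,s8}.
On input L, block {s0,s1,s3,s5,s7,s8} splits into {s0,s1,s5,s7,s8} and {s3}.
Refine {s2,s6} on symbol L: members go to different blocks, giving {s2} and {s6}.
Refine {s0,s1,s5,s7,s8} on symbol L: members go to different blocks, giving {s0,s1,s5,s7} and {s8}.
Refine {s0,s1,s5,s7} on symbol R: members go to different blocks, giving {s1,s5,s7} and {s0}.
Stable partition: {s2} | {s1,s5,s7} | {s3} | {s6} | {s8} | {s0} — 6 equivalence classes.

6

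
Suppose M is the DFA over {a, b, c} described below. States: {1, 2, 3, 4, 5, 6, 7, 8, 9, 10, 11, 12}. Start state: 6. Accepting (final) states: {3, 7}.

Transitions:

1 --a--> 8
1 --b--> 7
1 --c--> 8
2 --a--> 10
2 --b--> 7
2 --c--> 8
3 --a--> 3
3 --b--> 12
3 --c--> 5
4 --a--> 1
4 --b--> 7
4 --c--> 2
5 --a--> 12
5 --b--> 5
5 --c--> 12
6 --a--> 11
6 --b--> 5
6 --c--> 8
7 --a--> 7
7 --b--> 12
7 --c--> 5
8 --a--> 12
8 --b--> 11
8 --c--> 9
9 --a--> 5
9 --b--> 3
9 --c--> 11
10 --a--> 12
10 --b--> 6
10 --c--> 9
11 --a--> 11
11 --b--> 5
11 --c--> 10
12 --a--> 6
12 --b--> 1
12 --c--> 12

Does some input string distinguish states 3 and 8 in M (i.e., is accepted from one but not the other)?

First remove the unreachable states {2,4}; 10 states remain.
Initial partition by acceptance: {3,7} | {1,5,6,8,9,10,11,12}.
On input b, block {1,5,6,8,9,10,11,12} splits into {5,6,8,10,11,12} and {1,9}.
Split {5,6,8,10,11,12} by δ(·,b) → {5,6,8,10,11} and {12}.
Refine {5,6,8,10,11} on symbol a: members go to different blocks, giving {5,8,10} and {6,11}.
Refine {5,8,10} on symbol b: members go to different blocks, giving {8,10} and {5}.
On input a, block {1,9} splits into {1} and {9}.
Stable partition: {3,7} | {8,10} | {1} | {12} | {6,11} | {5} | {9} — 7 equivalence classes.
3 and 8 end up in different blocks, so they are distinguishable. For instance, the string 'ε' is accepted from only 3.

Yes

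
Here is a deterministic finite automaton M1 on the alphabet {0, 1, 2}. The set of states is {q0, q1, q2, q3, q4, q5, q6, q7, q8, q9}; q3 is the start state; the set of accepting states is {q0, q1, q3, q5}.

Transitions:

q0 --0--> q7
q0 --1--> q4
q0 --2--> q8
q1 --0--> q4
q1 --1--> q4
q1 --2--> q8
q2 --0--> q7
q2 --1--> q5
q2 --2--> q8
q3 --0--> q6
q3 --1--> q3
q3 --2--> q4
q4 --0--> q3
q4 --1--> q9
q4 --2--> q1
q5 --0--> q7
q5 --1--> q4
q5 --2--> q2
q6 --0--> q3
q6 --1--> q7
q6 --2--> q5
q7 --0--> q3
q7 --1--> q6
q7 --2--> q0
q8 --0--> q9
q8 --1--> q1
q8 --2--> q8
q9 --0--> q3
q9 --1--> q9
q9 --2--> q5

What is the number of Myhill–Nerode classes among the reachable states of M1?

4

All states are reachable from the start state.
Start with accepting vs non-accepting: {q0,q1,q3,q5} | {q2,q4,q6,q7,q8,q9}.
On input 1, block {q0,q1,q3,q5} splits into {q0,q1,q5} and {q3}.
Split {q2,q4,q6,q7,q8,q9} by δ(·,0) → {q4,q6,q7,q9} and {q2,q8}.
The partition is now stable with 4 blocks: {q0,q1,q5} | {q4,q6,q7,q9} | {q3} | {q2,q8}.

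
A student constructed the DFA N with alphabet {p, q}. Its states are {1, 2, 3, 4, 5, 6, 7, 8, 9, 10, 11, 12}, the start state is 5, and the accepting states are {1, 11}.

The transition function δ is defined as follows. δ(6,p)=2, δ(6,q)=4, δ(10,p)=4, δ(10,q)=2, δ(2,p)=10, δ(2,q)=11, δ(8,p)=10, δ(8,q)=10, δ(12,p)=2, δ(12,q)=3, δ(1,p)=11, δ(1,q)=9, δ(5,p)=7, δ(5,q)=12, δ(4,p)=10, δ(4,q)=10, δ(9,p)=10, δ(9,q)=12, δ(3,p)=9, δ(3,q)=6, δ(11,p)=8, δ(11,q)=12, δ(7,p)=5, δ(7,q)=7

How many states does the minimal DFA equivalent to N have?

10

First remove the unreachable states {1}; 11 states remain.
Initial partition by acceptance: {11} | {2,3,4,5,6,7,8,9,10,12}.
Split {2,3,4,5,6,7,8,9,10,12} by δ(·,q) → {3,4,5,6,7,8,9,10,12} and {2}.
Split {3,4,5,6,7,8,9,10,12} by δ(·,p) → {3,4,5,7,8,9,10} and {6,12}.
On input q, block {3,4,5,7,8,9,10} splits into {3,5,9} and {4,7,8} and {10}.
Split {3,5,9} by δ(·,p) → {3} and {5} and {9}.
On input q, block {6,12} splits into {6} and {12}.
On input p, block {4,7,8} splits into {4,8} and {7}.
No further refinement is possible. Final partition (10 blocks): {11} | {3} | {2} | {6} | {4,8} | {10} | {5} | {9} | {12} | {7}.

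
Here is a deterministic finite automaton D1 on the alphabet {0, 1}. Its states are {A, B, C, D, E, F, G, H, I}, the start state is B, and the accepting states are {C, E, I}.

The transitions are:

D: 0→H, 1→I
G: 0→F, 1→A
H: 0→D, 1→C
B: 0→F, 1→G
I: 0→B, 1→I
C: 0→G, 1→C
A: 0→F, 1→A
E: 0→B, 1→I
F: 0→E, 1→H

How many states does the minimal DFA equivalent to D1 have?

4

All states are reachable from the start state.
Start with accepting vs non-accepting: {C,E,I} | {A,B,D,F,G,H}.
Split {A,B,D,F,G,H} by δ(·,0) → {A,B,D,G,H} and {F}.
On input 0, block {A,B,D,G,H} splits into {A,B,G} and {D,H}.
The partition is now stable with 4 blocks: {C,E,I} | {A,B,G} | {F} | {D,H}.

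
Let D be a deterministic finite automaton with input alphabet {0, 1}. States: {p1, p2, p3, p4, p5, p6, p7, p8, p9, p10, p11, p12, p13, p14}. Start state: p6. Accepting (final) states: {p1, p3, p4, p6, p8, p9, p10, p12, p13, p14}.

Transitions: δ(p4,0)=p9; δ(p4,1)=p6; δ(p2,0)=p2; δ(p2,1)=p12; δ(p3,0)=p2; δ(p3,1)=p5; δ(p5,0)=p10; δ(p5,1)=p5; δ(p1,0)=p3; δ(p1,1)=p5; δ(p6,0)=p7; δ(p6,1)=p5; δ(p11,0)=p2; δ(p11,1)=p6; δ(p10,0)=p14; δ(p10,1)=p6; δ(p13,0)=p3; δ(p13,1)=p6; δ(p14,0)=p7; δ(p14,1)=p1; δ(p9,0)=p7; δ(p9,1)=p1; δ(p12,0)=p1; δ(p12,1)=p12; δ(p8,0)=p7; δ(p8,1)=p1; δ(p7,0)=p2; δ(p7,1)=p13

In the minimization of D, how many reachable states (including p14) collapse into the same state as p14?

First remove the unreachable states {p4,p8,p9,p11}; 10 states remain.
Initial partition by acceptance: {p1,p3,p6,p10,p12,p13,p14} | {p2,p5,p7}.
Refine {p1,p3,p6,p10,p12,p13,p14} on symbol 0: members go to different blocks, giving {p1,p10,p12,p13} and {p3,p6,p14}.
On input 0, block {p1,p10,p12,p13} splits into {p1,p10,p13} and {p12}.
Split {p1,p10,p13} by δ(·,1) → {p10,p13} and {p1}.
On input 0, block {p2,p5,p7} splits into {p2,p7} and {p5}.
On input 1, block {p2,p7} splits into {p2} and {p7}.
Refine {p3,p6,p14} on symbol 0: members go to different blocks, giving {p6,p14} and {p3}.
On input 0, block {p10,p13} splits into {p10} and {p13}.
On input 1, block {p6,p14} splits into {p6} and {p14}.
No further refinement is possible. Final partition (10 blocks): {p10} | {p2} | {p6} | {p12} | {p1} | {p5} | {p7} | {p3} | {p13} | {p14}.
The equivalence class containing p14 is {p14}, of size 1.

1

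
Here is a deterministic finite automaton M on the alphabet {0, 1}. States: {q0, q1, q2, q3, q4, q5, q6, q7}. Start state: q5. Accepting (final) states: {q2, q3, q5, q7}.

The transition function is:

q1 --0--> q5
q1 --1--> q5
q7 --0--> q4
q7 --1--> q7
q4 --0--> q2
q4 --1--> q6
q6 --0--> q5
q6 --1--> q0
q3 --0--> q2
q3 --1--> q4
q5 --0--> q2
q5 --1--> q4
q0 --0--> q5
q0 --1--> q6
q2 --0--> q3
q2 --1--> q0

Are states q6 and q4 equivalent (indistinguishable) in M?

Yes

States {q1,q7} cannot be reached from the start state, so discard them.
Initial partition by acceptance: {q2,q3,q5} | {q0,q4,q6}.
No further refinement is possible. Final partition (2 blocks): {q2,q3,q5} | {q0,q4,q6}.
q6 and q4 lie in the same block of the stable partition, so they are equivalent — no string distinguishes them.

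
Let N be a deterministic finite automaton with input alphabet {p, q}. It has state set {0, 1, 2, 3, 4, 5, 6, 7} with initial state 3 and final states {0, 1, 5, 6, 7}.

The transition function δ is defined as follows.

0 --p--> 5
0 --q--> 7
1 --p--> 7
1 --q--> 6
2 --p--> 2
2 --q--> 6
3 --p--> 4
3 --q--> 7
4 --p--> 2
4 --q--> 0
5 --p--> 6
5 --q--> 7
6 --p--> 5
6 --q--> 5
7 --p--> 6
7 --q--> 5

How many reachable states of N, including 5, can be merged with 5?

4

States {1} cannot be reached from the start state, so discard them.
Initial partition by acceptance: {0,5,6,7} | {2,3,4}.
Stable partition: {0,5,6,7} | {2,3,4} — 2 equivalence classes.
State 5 belongs to the block {0,5,6,7}, which has 4 states.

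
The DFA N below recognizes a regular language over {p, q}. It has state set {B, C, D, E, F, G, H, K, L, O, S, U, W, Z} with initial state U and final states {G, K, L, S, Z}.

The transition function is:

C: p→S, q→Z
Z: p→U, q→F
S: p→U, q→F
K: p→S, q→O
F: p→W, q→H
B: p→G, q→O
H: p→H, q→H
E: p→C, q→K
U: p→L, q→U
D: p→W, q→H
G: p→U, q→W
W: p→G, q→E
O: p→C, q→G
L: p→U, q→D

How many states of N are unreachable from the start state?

BFS from U reaches {C, D, E, F, G, H, K, L, O, S, U, W, Z}; the 1 state(s) B are never visited.

1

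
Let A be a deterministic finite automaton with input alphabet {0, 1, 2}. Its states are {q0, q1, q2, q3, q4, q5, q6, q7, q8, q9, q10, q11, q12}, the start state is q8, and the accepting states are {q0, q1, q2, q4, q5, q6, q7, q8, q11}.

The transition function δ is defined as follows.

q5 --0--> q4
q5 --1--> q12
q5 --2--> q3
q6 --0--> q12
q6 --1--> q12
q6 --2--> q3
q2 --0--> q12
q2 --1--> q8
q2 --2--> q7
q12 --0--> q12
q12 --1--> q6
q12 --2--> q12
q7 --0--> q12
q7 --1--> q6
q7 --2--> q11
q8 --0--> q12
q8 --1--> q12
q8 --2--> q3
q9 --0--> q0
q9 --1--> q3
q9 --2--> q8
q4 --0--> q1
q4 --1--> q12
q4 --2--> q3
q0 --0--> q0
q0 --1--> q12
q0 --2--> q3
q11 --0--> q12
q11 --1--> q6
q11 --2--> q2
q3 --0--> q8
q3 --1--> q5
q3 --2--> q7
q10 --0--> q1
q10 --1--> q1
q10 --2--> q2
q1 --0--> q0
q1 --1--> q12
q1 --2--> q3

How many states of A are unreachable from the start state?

2

Starting at q8 and following transitions, the reachable set is {q0, q1, q2, q3, q4, q5, q6, q7, q8, q11, q12}. That leaves q9, q10 unreachable — 2 in total.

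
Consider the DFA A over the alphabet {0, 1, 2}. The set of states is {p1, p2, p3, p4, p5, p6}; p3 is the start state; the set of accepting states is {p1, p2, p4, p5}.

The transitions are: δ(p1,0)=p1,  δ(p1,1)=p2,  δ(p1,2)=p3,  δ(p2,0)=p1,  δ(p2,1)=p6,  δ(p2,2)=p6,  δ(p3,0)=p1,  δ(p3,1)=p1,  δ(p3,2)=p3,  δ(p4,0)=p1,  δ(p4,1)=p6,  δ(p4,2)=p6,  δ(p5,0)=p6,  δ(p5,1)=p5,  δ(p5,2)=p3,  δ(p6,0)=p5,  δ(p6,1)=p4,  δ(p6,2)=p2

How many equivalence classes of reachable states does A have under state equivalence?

5

P0 = {p1,p2,p4,p5} | {p3,p6}.
On input 0, block {p1,p2,p4,p5} splits into {p1,p2,p4} and {p5}.
Refine {p1,p2,p4} on symbol 1: members go to different blocks, giving {p2,p4} and {p1}.
On input 0, block {p3,p6} splits into {p3} and {p6}.
The partition is now stable with 5 blocks: {p2,p4} | {p3} | {p5} | {p1} | {p6}.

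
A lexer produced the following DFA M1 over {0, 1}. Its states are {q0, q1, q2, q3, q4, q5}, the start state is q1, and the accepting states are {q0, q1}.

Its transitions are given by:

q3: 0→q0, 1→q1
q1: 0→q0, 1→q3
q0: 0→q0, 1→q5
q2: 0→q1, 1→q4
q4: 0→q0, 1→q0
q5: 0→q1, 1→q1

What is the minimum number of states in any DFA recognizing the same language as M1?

States {q2,q4} cannot be reached from the start state, so discard them.
P0 = {q0,q1} | {q3,q5}.
The partition is now stable with 2 blocks: {q0,q1} | {q3,q5}.

2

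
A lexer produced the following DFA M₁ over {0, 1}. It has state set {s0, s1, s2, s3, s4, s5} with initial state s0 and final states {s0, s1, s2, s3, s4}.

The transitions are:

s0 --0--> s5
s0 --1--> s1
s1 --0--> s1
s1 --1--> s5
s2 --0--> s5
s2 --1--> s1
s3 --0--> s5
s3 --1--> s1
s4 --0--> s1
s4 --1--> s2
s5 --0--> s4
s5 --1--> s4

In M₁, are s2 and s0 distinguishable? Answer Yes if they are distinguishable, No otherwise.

Reachable states from the start: {s0,s1,s2,s4,s5}. Unreachable: {s3} — drop them.
Initial partition by acceptance: {s0,s1,s2,s4} | {s5}.
Refine {s0,s1,s2,s4} on symbol 0: members go to different blocks, giving {s0,s2} and {s1,s4}.
On input 1, block {s1,s4} splits into {s1} and {s4}.
Stable partition: {s0,s2} | {s5} | {s1} | {s4} — 4 equivalence classes.
s2 and s0 lie in the same block of the stable partition, so they are equivalent — no string distinguishes them.

No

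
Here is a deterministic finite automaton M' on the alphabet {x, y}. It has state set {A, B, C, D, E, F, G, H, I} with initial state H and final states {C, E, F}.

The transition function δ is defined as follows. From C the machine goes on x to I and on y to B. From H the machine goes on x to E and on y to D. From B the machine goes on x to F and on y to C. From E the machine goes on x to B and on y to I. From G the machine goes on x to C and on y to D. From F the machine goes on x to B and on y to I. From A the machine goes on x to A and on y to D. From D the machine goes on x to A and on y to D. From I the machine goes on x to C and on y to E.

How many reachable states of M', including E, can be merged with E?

First remove the unreachable states {G}; 8 states remain.
P0 = {C,E,F} | {A,B,D,H,I}.
Refine {A,B,D,H,I} on symbol x: members go to different blocks, giving {B,H,I} and {A,D}.
Refine {B,H,I} on symbol y: members go to different blocks, giving {B,I} and {H}.
Stable partition: {C,E,F} | {B,I} | {A,D} | {H} — 4 equivalence classes.
The equivalence class containing E is {C,E,F}, of size 3.

3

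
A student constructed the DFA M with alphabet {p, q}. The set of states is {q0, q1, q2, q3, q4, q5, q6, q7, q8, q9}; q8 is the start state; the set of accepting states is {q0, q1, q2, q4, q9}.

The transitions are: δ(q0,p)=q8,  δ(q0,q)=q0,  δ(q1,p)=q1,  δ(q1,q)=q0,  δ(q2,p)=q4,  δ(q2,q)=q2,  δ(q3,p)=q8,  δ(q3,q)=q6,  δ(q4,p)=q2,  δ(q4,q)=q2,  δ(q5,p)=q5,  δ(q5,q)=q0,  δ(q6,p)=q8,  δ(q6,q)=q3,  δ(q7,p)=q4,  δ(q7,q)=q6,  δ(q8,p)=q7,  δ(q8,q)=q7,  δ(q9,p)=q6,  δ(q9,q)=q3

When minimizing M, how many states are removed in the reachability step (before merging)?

4

Starting at q8 and following transitions, the reachable set is {q2, q3, q4, q6, q7, q8}. That leaves q0, q1, q5, q9 unreachable — 4 in total.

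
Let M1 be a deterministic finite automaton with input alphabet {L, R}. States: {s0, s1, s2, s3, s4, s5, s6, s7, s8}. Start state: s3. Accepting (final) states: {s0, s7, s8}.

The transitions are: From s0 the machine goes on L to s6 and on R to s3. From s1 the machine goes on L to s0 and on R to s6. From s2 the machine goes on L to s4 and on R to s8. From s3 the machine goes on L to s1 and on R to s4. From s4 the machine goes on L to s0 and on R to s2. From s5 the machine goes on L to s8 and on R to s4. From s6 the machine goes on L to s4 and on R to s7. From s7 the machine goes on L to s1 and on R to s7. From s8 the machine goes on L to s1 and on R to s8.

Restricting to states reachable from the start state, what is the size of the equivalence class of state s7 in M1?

First remove the unreachable states {s5}; 8 states remain.
Initial partition by acceptance: {s0,s7,s8} | {s1,s2,s3,s4,s6}.
Refine {s0,s7,s8} on symbol R: members go to different blocks, giving {s7,s8} and {s0}.
Split {s1,s2,s3,s4,s6} by δ(·,L) → {s2,s3,s6} and {s1,s4}.
On input R, block {s2,s3,s6} splits into {s2,s6} and {s3}.
The partition is now stable with 5 blocks: {s7,s8} | {s2,s6} | {s0} | {s1,s4} | {s3}.
State s7 belongs to the block {s7,s8}, which has 2 states.

2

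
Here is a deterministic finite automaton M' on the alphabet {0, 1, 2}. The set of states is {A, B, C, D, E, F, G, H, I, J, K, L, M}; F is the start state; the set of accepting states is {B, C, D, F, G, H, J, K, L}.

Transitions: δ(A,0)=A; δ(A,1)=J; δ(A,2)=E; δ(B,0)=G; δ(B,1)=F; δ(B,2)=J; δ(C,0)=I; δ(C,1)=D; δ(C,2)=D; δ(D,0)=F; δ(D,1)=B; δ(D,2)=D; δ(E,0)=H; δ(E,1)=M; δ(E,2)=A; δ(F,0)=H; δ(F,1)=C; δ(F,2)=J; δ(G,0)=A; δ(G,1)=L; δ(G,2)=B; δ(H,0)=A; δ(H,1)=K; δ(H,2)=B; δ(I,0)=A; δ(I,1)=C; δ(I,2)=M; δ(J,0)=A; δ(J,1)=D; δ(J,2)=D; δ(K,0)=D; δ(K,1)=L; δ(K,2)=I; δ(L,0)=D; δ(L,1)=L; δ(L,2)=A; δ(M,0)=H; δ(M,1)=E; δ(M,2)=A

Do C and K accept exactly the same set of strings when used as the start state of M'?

No

Every state is reachable, so we keep all 13.
Start with accepting vs non-accepting: {B,C,D,F,G,H,J,K,L} | {A,E,I,M}.
Split {B,C,D,F,G,H,J,K,L} by δ(·,0) → {B,D,F,K,L} and {C,G,H,J}.
On input 0, block {B,D,F,K,L} splits into {D,K,L} and {B,F}.
On input 0, block {D,K,L} splits into {K,L} and {D}.
On input 0, block {A,E,I,M} splits into {A,I} and {E,M}.
Split {C,G,H,J} by δ(·,1) → {C,J} and {G,H}.
On input 1, block {B,F} splits into {B} and {F}.
Stable partition: {K,L} | {A,I} | {C,J} | {B} | {D} | {E,M} | {G,H} | {F} — 8 equivalence classes.
C and K end up in different blocks, so they are distinguishable. For instance, the string '0' is accepted from only K.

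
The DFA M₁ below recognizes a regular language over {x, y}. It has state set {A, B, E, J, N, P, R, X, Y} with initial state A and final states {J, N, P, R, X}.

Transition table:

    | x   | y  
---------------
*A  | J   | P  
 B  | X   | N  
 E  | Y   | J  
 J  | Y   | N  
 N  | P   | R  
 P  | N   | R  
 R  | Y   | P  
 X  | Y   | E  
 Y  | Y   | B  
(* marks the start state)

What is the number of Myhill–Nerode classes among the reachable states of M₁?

All states are reachable from the start state.
P0 = {J,N,P,R,X} | {A,B,E,Y}.
Split {J,N,P,R,X} by δ(·,x) → {J,R,X} and {N,P}.
Refine {J,R,X} on symbol y: members go to different blocks, giving {J,R} and {X}.
Split {A,B,E,Y} by δ(·,x) → {E,Y} and {A} and {B}.
Split {E,Y} by δ(·,y) → {E} and {Y}.
Stable partition: {J,R} | {E} | {N,P} | {X} | {A} | {B} | {Y} — 7 equivalence classes.

7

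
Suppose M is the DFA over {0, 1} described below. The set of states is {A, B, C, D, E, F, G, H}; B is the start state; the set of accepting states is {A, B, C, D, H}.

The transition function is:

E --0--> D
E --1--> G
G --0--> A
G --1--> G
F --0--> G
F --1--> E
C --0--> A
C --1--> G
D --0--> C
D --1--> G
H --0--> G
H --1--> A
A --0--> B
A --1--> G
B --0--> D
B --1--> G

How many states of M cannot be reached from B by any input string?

No path from B leads to E, F, H; the other 5 states are all reachable.

3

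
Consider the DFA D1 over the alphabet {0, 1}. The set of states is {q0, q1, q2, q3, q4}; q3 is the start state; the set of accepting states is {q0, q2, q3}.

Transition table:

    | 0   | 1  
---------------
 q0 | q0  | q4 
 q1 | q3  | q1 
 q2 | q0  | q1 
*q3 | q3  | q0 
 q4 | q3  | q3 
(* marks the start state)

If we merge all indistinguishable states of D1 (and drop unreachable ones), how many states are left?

3

States {q1,q2} cannot be reached from the start state, so discard them.
Start with accepting vs non-accepting: {q0,q3} | {q4}.
Split {q0,q3} by δ(·,1) → {q0} and {q3}.
No further refinement is possible. Final partition (3 blocks): {q0} | {q4} | {q3}.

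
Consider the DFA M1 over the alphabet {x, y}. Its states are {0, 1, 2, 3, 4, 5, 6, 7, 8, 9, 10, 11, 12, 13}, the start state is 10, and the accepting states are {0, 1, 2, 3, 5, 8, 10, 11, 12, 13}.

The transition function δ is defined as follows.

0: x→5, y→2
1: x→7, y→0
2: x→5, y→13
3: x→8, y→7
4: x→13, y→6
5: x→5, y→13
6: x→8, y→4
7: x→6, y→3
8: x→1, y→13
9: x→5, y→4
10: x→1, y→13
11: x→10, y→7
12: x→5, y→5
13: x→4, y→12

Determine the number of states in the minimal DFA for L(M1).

9

States {9,11} cannot be reached from the start state, so discard them.
Start with accepting vs non-accepting: {0,1,2,3,5,8,10,12,13} | {4,6,7}.
On input x, block {0,1,2,3,5,8,10,12,13} splits into {0,2,3,5,8,10,12} and {1,13}.
Refine {0,2,3,5,8,10,12} on symbol x: members go to different blocks, giving {0,2,3,5,12} and {8,10}.
On input x, block {0,2,3,5,12} splits into {0,2,5,12} and {3}.
On input y, block {0,2,5,12} splits into {0,12} and {2,5}.
Refine {4,6,7} on symbol x: members go to different blocks, giving {4} and {6} and {7}.
Refine {1,13} on symbol x: members go to different blocks, giving {1} and {13}.
The partition is now stable with 9 blocks: {0,12} | {4} | {1} | {8,10} | {3} | {2,5} | {6} | {7} | {13}.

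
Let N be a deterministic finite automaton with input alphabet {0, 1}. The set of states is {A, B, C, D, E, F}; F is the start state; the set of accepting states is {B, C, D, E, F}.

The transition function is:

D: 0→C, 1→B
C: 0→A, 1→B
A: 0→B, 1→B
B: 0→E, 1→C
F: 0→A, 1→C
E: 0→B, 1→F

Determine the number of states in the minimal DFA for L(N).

5

States {D} cannot be reached from the start state, so discard them.
Start with accepting vs non-accepting: {B,C,E,F} | {A}.
Split {B,C,E,F} by δ(·,0) → {B,E} and {C,F}.
Split {C,F} by δ(·,1) → {C} and {F}.
On input 1, block {B,E} splits into {B} and {E}.
The partition is now stable with 5 blocks: {B} | {A} | {C} | {F} | {E}.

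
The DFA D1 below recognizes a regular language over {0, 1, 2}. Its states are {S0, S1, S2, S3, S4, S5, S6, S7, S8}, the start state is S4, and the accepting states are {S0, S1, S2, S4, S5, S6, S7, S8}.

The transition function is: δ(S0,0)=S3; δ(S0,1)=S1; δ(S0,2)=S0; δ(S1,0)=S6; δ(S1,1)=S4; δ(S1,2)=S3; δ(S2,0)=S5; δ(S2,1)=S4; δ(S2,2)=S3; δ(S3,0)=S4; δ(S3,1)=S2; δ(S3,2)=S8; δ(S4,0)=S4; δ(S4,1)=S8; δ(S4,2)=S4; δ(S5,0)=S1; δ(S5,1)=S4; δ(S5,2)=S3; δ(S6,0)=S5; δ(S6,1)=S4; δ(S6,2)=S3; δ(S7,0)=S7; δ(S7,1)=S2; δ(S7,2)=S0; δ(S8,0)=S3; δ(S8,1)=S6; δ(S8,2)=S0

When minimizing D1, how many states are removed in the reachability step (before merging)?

Starting at S4 and following transitions, the reachable set is {S0, S1, S2, S3, S4, S5, S6, S8}. That leaves S7 unreachable — 1 in total.

1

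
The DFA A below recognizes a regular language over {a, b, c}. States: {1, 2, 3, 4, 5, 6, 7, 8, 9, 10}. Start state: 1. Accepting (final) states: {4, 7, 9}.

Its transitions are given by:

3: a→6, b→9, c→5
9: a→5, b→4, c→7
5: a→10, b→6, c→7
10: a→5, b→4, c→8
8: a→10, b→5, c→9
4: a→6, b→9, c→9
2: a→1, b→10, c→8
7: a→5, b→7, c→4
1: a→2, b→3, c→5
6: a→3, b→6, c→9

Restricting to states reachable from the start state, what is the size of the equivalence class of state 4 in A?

3

P0 = {4,7,9} | {1,2,3,5,6,8,10}.
Refine {1,2,3,5,6,8,10} on symbol b: members go to different blocks, giving {1,2,5,6,8} and {3,10}.
Refine {1,2,5,6,8} on symbol a: members go to different blocks, giving {5,6,8} and {1,2}.
The partition is now stable with 4 blocks: {4,7,9} | {5,6,8} | {3,10} | {1,2}.
The equivalence class containing 4 is {4,7,9}, of size 3.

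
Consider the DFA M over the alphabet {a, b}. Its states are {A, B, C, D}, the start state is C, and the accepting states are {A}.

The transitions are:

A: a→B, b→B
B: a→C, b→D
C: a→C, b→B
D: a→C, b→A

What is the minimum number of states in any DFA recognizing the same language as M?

Every state is reachable, so we keep all 4.
Initial partition by acceptance: {A} | {B,C,D}.
Split {B,C,D} by δ(·,b) → {B,C} and {D}.
Split {B,C} by δ(·,b) → {B} and {C}.
The partition is now stable with 4 blocks: {A} | {B} | {D} | {C}.

4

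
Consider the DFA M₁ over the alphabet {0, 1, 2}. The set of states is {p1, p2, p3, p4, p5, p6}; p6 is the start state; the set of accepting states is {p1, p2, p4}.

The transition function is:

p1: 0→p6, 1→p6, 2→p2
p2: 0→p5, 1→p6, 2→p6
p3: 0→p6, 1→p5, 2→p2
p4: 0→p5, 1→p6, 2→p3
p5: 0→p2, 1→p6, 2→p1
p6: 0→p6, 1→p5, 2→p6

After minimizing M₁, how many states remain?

States {p3,p4} cannot be reached from the start state, so discard them.
P0 = {p1,p2} | {p5,p6}.
Split {p1,p2} by δ(·,2) → {p1} and {p2}.
Split {p5,p6} by δ(·,0) → {p5} and {p6}.
No further refinement is possible. Final partition (4 blocks): {p1} | {p5} | {p2} | {p6}.

4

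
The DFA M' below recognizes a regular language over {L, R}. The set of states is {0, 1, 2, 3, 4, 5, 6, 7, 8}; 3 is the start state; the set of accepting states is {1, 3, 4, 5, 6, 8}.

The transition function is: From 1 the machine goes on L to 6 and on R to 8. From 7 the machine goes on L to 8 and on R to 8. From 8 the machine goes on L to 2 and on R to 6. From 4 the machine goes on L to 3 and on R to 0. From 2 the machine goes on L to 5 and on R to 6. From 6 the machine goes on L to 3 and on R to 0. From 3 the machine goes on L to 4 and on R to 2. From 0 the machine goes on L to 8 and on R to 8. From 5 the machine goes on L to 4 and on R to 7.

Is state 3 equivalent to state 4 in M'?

No

Reachable states from the start: {0,2,3,4,5,6,7,8}. Unreachable: {1} — drop them.
Start with accepting vs non-accepting: {3,4,5,6,8} | {0,2,7}.
Refine {3,4,5,6,8} on symbol L: members go to different blocks, giving {3,4,5,6} and {8}.
On input L, block {0,2,7} splits into {0,7} and {2}.
Split {3,4,5,6} by δ(·,R) → {4,5,6} and {3}.
On input L, block {4,5,6} splits into {4,6} and {5}.
The partition is now stable with 6 blocks: {4,6} | {0,7} | {8} | {2} | {3} | {5}.
3 and 4 end up in different blocks, so they are distinguishable. For instance, the string 'RLL' is accepted from only 3.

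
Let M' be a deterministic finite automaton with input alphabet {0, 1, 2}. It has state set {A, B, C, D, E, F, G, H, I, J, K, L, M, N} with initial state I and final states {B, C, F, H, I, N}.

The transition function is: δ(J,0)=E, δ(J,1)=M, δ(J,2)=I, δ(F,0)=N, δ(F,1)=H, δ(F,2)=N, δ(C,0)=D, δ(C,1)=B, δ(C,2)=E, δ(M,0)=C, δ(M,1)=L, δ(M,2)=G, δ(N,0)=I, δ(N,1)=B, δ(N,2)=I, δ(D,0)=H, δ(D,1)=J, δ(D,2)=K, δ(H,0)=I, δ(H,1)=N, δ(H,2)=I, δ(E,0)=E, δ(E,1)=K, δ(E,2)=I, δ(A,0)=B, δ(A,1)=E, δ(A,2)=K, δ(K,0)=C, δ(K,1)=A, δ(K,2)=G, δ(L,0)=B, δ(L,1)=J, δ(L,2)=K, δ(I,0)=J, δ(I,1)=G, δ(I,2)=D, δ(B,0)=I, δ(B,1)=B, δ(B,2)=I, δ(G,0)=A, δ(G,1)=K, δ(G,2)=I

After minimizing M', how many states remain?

7

Reachable states from the start: {A,B,C,D,E,G,H,I,J,K,L,M,N}. Unreachable: {F} — drop them.
Initial partition by acceptance: {B,C,H,I,N} | {A,D,E,G,J,K,L,M}.
Refine {B,C,H,I,N} on symbol 0: members go to different blocks, giving {B,H,N} and {C,I}.
On input 0, block {A,D,E,G,J,K,L,M} splits into {A,D,L} and {E,G,J} and {K,M}.
On input 0, block {C,I} splits into {C} and {I}.
Refine {E,G,J} on symbol 0: members go to different blocks, giving {E,J} and {G}.
Stable partition: {B,H,N} | {A,D,L} | {C} | {E,J} | {K,M} | {I} | {G} — 7 equivalence classes.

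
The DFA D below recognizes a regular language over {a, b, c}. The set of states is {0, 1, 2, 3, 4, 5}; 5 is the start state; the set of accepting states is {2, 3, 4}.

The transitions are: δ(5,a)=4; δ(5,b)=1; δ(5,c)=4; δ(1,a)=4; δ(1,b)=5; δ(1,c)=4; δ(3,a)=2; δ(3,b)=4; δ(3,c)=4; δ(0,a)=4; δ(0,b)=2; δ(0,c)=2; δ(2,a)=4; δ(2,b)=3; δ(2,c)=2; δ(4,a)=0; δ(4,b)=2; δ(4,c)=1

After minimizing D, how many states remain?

5

Initial partition by acceptance: {2,3,4} | {0,1,5}.
On input a, block {2,3,4} splits into {2,3} and {4}.
On input a, block {2,3} splits into {2} and {3}.
Split {0,1,5} by δ(·,b) → {1,5} and {0}.
Stable partition: {2} | {1,5} | {4} | {3} | {0} — 5 equivalence classes.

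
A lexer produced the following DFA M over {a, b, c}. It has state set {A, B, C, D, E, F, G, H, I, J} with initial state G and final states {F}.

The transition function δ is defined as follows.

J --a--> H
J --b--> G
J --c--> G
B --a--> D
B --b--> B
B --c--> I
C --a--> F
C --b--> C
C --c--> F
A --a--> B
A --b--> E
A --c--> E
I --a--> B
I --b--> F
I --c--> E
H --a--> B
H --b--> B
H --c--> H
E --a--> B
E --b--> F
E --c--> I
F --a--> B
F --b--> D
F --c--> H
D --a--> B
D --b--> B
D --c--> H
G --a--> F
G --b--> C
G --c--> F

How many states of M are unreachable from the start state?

2

BFS from G reaches {B, C, D, E, F, G, H, I}; the 2 state(s) A, J are never visited.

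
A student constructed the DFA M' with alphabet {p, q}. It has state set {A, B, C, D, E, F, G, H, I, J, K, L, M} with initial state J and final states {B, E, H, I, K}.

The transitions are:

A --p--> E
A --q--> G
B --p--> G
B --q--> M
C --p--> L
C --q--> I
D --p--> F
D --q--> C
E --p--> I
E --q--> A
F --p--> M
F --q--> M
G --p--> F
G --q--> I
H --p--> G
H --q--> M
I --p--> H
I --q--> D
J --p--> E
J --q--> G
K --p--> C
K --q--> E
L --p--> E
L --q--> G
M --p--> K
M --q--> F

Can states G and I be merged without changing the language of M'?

No

First remove the unreachable states {B}; 12 states remain.
Initial partition by acceptance: {E,H,I,K} | {A,C,D,F,G,J,L,M}.
Split {E,H,I,K} by δ(·,p) → {E,I} and {H,K}.
Split {E,I} by δ(·,p) → {E} and {I}.
Split {A,C,D,F,G,J,L,M} by δ(·,p) → {C,D,F,G} and {A,J,L} and {M}.
Split {C,D,F,G} by δ(·,p) → {D,G} and {C} and {F}.
Split {D,G} by δ(·,q) → {D} and {G}.
On input p, block {H,K} splits into {H} and {K}.
The partition is now stable with 10 blocks: {E} | {D} | {H} | {I} | {A,J,L} | {M} | {C} | {F} | {G} | {K}.
G and I end up in different blocks, so they are distinguishable. For instance, the string 'ε' is accepted from only I.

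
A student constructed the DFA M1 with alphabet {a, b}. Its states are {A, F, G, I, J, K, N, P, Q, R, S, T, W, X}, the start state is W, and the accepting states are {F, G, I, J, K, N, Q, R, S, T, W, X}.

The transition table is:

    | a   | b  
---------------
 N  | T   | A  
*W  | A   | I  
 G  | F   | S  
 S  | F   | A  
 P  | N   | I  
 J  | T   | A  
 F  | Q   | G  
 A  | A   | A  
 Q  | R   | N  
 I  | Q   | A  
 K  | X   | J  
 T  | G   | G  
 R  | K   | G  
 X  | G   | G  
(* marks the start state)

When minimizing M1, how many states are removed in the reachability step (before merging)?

No path from W leads to P; the other 13 states are all reachable.

1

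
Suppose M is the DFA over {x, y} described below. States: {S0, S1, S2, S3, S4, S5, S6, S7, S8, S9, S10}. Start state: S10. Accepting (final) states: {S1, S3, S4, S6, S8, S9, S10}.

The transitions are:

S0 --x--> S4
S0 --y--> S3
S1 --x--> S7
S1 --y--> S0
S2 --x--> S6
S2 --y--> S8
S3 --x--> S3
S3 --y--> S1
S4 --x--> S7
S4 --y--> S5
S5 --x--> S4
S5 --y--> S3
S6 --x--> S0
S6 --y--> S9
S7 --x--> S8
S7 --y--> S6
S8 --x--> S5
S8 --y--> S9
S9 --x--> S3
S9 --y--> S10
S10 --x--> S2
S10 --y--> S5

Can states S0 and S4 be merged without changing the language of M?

Start with accepting vs non-accepting: {S1,S3,S4,S6,S8,S9,S10} | {S0,S2,S5,S7}.
Split {S1,S3,S4,S6,S8,S9,S10} by δ(·,x) → {S1,S4,S6,S8,S10} and {S3,S9}.
Split {S1,S4,S6,S8,S10} by δ(·,y) → {S1,S4,S10} and {S6,S8}.
Split {S0,S2,S5,S7} by δ(·,x) → {S0,S5} and {S2,S7}.
The partition is now stable with 5 blocks: {S1,S4,S10} | {S0,S5} | {S3,S9} | {S6,S8} | {S2,S7}.
S0 and S4 end up in different blocks, so they are distinguishable. For instance, the string 'ε' is accepted from only S4.

No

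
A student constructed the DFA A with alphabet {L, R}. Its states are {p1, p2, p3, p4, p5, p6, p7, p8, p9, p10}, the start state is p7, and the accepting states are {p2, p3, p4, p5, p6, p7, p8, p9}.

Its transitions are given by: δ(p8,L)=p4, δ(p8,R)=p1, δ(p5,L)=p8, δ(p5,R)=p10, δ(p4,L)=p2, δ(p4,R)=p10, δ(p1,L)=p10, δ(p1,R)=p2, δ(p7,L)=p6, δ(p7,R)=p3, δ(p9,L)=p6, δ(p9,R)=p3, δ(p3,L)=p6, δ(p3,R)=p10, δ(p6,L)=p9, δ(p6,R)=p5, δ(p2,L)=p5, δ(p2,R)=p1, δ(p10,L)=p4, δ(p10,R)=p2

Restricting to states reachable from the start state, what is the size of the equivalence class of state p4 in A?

2

P0 = {p2,p3,p4,p5,p6,p7,p8,p9} | {p1,p10}.
Refine {p2,p3,p4,p5,p6,p7,p8,p9} on symbol R: members go to different blocks, giving {p2,p3,p4,p5,p8} and {p6,p7,p9}.
Split {p2,p3,p4,p5,p8} by δ(·,L) → {p2,p4,p5,p8} and {p3}.
Split {p1,p10} by δ(·,L) → {p1} and {p10}.
On input R, block {p2,p4,p5,p8} splits into {p2,p8} and {p4,p5}.
Split {p6,p7,p9} by δ(·,R) → {p7,p9} and {p6}.
Stable partition: {p2,p8} | {p1} | {p7,p9} | {p3} | {p10} | {p4,p5} | {p6} — 7 equivalence classes.
State p4 belongs to the block {p4,p5}, which has 2 states.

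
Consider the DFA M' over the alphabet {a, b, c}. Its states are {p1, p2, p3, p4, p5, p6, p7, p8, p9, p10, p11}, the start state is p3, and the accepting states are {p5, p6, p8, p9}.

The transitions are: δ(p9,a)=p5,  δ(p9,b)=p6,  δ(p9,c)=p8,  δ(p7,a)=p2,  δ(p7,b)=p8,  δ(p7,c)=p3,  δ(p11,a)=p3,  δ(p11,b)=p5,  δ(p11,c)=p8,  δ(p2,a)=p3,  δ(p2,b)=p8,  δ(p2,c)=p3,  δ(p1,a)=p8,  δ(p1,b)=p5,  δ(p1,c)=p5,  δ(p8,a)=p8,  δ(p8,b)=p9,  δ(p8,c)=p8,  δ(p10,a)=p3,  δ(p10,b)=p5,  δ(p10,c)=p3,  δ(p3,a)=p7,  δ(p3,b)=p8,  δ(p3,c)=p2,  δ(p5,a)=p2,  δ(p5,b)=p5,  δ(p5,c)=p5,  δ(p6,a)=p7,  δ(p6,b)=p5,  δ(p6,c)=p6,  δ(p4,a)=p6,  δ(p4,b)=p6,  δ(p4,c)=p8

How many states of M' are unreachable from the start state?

Starting at p3 and following transitions, the reachable set is {p2, p3, p5, p6, p7, p8, p9}. That leaves p1, p4, p10, p11 unreachable — 4 in total.

4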